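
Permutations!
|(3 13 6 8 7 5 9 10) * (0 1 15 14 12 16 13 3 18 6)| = 7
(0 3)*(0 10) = (0 3 10) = [3, 1, 2, 10, 4, 5, 6, 7, 8, 9, 0]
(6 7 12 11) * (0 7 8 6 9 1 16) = (0 7 12 11 9 1 16)(6 8) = [7, 16, 2, 3, 4, 5, 8, 12, 6, 1, 10, 9, 11, 13, 14, 15, 0]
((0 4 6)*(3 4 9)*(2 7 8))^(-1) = (0 6 4 3 9)(2 8 7)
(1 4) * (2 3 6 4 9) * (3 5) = (1 9 2 5 3 6 4) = [0, 9, 5, 6, 1, 3, 4, 7, 8, 2]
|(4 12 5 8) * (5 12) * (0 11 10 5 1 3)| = |(12)(0 11 10 5 8 4 1 3)| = 8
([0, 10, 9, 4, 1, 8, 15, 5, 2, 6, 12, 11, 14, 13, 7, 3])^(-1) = [0, 4, 8, 15, 3, 7, 9, 14, 5, 2, 1, 11, 10, 13, 12, 6]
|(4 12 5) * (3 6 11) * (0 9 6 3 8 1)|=|(0 9 6 11 8 1)(4 12 5)|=6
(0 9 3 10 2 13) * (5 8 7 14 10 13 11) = (0 9 3 13)(2 11 5 8 7 14 10) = [9, 1, 11, 13, 4, 8, 6, 14, 7, 3, 2, 5, 12, 0, 10]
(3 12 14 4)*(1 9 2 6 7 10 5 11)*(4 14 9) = (14)(1 4 3 12 9 2 6 7 10 5 11) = [0, 4, 6, 12, 3, 11, 7, 10, 8, 2, 5, 1, 9, 13, 14]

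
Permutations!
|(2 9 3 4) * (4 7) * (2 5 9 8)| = |(2 8)(3 7 4 5 9)| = 10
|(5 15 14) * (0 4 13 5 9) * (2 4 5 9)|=8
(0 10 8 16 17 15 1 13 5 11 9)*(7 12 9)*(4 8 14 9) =(0 10 14 9)(1 13 5 11 7 12 4 8 16 17 15) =[10, 13, 2, 3, 8, 11, 6, 12, 16, 0, 14, 7, 4, 5, 9, 1, 17, 15]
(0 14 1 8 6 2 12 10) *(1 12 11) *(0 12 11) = (0 14 11 1 8 6 2)(10 12) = [14, 8, 0, 3, 4, 5, 2, 7, 6, 9, 12, 1, 10, 13, 11]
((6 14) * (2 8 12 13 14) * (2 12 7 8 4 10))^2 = (2 10 4)(6 13)(12 14)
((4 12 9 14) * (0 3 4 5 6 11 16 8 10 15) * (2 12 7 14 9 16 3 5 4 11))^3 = (0 2 8)(3 11)(5 12 10)(6 16 15)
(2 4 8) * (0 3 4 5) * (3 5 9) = (0 5)(2 9 3 4 8) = [5, 1, 9, 4, 8, 0, 6, 7, 2, 3]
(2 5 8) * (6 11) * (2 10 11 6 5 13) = [0, 1, 13, 3, 4, 8, 6, 7, 10, 9, 11, 5, 12, 2] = (2 13)(5 8 10 11)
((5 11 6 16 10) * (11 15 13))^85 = ((5 15 13 11 6 16 10))^85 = (5 15 13 11 6 16 10)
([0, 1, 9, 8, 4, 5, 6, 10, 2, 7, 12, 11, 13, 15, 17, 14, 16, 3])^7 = [0, 1, 14, 13, 4, 5, 6, 3, 15, 17, 8, 11, 2, 9, 10, 7, 16, 12]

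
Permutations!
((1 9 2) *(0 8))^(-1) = (0 8)(1 2 9)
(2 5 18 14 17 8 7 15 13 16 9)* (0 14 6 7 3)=(0 14 17 8 3)(2 5 18 6 7 15 13 16 9)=[14, 1, 5, 0, 4, 18, 7, 15, 3, 2, 10, 11, 12, 16, 17, 13, 9, 8, 6]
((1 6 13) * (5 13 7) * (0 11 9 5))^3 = (0 5 6 11 13 7 9 1)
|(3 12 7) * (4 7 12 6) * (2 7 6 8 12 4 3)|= |(2 7)(3 8 12 4 6)|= 10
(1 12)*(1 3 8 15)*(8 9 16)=(1 12 3 9 16 8 15)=[0, 12, 2, 9, 4, 5, 6, 7, 15, 16, 10, 11, 3, 13, 14, 1, 8]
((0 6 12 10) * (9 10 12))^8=(12)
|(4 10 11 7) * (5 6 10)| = |(4 5 6 10 11 7)| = 6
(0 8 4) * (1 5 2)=(0 8 4)(1 5 2)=[8, 5, 1, 3, 0, 2, 6, 7, 4]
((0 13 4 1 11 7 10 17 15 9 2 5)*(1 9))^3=((0 13 4 9 2 5)(1 11 7 10 17 15))^3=(0 9)(1 10)(2 13)(4 5)(7 15)(11 17)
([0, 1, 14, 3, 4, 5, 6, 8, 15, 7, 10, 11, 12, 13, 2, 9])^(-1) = [0, 1, 14, 3, 4, 5, 6, 9, 7, 15, 10, 11, 12, 13, 2, 8]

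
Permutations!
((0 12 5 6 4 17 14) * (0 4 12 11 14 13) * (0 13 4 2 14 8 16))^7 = ((0 11 8 16)(2 14)(4 17)(5 6 12))^7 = (0 16 8 11)(2 14)(4 17)(5 6 12)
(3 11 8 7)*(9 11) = (3 9 11 8 7) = [0, 1, 2, 9, 4, 5, 6, 3, 7, 11, 10, 8]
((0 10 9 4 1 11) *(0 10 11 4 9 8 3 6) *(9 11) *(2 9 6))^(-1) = (0 6)(1 4)(2 3 8 10 11 9)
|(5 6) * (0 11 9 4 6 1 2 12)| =|(0 11 9 4 6 5 1 2 12)| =9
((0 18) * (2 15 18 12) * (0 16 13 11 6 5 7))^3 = ((0 12 2 15 18 16 13 11 6 5 7))^3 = (0 15 13 5 12 18 11 7 2 16 6)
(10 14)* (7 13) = (7 13)(10 14) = [0, 1, 2, 3, 4, 5, 6, 13, 8, 9, 14, 11, 12, 7, 10]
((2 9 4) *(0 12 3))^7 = ((0 12 3)(2 9 4))^7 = (0 12 3)(2 9 4)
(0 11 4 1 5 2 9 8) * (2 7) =(0 11 4 1 5 7 2 9 8) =[11, 5, 9, 3, 1, 7, 6, 2, 0, 8, 10, 4]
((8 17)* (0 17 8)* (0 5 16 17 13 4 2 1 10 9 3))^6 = (17)(0 9 1 4)(2 13 3 10)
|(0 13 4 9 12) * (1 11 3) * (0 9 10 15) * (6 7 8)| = 30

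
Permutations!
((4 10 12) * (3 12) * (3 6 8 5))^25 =(3 6 12 8 4 5 10)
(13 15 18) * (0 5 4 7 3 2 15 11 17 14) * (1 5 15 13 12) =[15, 5, 13, 2, 7, 4, 6, 3, 8, 9, 10, 17, 1, 11, 0, 18, 16, 14, 12] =(0 15 18 12 1 5 4 7 3 2 13 11 17 14)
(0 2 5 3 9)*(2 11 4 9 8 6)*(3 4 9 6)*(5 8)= [11, 1, 8, 5, 6, 4, 2, 7, 3, 0, 10, 9]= (0 11 9)(2 8 3 5 4 6)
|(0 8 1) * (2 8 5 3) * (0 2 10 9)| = |(0 5 3 10 9)(1 2 8)| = 15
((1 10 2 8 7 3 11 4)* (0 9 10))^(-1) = ((0 9 10 2 8 7 3 11 4 1))^(-1) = (0 1 4 11 3 7 8 2 10 9)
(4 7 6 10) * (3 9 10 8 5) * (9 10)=(3 10 4 7 6 8 5)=[0, 1, 2, 10, 7, 3, 8, 6, 5, 9, 4]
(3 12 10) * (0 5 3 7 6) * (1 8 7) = (0 5 3 12 10 1 8 7 6) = [5, 8, 2, 12, 4, 3, 0, 6, 7, 9, 1, 11, 10]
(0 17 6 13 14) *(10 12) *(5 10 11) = (0 17 6 13 14)(5 10 12 11) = [17, 1, 2, 3, 4, 10, 13, 7, 8, 9, 12, 5, 11, 14, 0, 15, 16, 6]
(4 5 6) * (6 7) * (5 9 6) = (4 9 6)(5 7) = [0, 1, 2, 3, 9, 7, 4, 5, 8, 6]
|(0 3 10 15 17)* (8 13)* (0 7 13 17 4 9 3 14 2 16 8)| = 40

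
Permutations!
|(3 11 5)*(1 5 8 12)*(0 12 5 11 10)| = |(0 12 1 11 8 5 3 10)| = 8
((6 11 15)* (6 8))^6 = (6 15)(8 11)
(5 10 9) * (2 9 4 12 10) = (2 9 5)(4 12 10) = [0, 1, 9, 3, 12, 2, 6, 7, 8, 5, 4, 11, 10]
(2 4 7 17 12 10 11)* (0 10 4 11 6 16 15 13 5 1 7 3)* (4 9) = (0 10 6 16 15 13 5 1 7 17 12 9 4 3)(2 11) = [10, 7, 11, 0, 3, 1, 16, 17, 8, 4, 6, 2, 9, 5, 14, 13, 15, 12]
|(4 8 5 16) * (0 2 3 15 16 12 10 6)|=11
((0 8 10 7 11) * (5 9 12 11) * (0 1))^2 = (0 10 5 12 1 8 7 9 11)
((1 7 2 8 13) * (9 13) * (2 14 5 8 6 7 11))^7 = (1 8 7 11 9 14 2 13 5 6)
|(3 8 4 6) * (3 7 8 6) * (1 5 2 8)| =|(1 5 2 8 4 3 6 7)| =8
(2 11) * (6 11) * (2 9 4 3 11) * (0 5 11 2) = (0 5 11 9 4 3 2 6) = [5, 1, 6, 2, 3, 11, 0, 7, 8, 4, 10, 9]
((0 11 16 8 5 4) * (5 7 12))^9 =(0 11 16 8 7 12 5 4)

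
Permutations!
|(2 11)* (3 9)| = |(2 11)(3 9)| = 2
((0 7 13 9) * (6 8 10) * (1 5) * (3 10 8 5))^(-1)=((0 7 13 9)(1 3 10 6 5))^(-1)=(0 9 13 7)(1 5 6 10 3)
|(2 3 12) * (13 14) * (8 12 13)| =|(2 3 13 14 8 12)| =6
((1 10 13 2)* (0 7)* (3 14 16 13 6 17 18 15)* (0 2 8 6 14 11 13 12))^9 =(0 7 2 1 10 14 16 12)(3 11 13 8 6 17 18 15)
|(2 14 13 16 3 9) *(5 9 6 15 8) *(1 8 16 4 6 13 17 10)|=24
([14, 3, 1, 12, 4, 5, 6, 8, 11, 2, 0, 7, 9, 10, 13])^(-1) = (0 10 13 14)(1 2 9 12 3)(7 11 8)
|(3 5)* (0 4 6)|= |(0 4 6)(3 5)|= 6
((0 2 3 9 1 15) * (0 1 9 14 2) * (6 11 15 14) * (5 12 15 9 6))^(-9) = (1 12 3 14 15 5 2)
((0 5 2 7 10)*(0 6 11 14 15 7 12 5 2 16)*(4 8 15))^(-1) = (0 16 5 12 2)(4 14 11 6 10 7 15 8)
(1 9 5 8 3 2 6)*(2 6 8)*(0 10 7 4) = (0 10 7 4)(1 9 5 2 8 3 6) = [10, 9, 8, 6, 0, 2, 1, 4, 3, 5, 7]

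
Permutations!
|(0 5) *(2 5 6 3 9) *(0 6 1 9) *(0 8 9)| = |(0 1)(2 5 6 3 8 9)| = 6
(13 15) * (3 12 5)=(3 12 5)(13 15)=[0, 1, 2, 12, 4, 3, 6, 7, 8, 9, 10, 11, 5, 15, 14, 13]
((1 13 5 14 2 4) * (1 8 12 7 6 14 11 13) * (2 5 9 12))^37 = (2 4 8)(5 7 13 14 12 11 6 9)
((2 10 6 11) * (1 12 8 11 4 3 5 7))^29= ((1 12 8 11 2 10 6 4 3 5 7))^29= (1 4 11 7 6 8 5 10 12 3 2)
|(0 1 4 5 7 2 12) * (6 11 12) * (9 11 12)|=|(0 1 4 5 7 2 6 12)(9 11)|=8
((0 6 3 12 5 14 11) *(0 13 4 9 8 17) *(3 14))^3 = (0 11 9)(4 17 14)(6 13 8)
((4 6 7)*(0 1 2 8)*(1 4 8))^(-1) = ((0 4 6 7 8)(1 2))^(-1) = (0 8 7 6 4)(1 2)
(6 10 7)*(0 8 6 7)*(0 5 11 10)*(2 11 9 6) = (0 8 2 11 10 5 9 6) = [8, 1, 11, 3, 4, 9, 0, 7, 2, 6, 5, 10]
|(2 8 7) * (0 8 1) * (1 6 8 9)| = 12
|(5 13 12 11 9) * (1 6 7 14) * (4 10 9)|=|(1 6 7 14)(4 10 9 5 13 12 11)|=28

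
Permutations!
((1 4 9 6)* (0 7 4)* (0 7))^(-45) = ((1 7 4 9 6))^(-45) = (9)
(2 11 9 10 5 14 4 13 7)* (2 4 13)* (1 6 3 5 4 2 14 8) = (1 6 3 5 8)(2 11 9 10 4 14 13 7) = [0, 6, 11, 5, 14, 8, 3, 2, 1, 10, 4, 9, 12, 7, 13]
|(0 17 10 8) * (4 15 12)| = |(0 17 10 8)(4 15 12)| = 12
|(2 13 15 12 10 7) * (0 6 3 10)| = |(0 6 3 10 7 2 13 15 12)| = 9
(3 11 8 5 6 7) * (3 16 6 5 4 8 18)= (3 11 18)(4 8)(6 7 16)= [0, 1, 2, 11, 8, 5, 7, 16, 4, 9, 10, 18, 12, 13, 14, 15, 6, 17, 3]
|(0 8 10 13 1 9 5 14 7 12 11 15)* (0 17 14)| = 42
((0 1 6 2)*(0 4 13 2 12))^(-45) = (13)(0 12 6 1)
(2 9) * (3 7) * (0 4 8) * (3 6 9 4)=[3, 1, 4, 7, 8, 5, 9, 6, 0, 2]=(0 3 7 6 9 2 4 8)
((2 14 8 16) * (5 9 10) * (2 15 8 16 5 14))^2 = ((5 9 10 14 16 15 8))^2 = (5 10 16 8 9 14 15)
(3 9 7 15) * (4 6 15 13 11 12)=(3 9 7 13 11 12 4 6 15)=[0, 1, 2, 9, 6, 5, 15, 13, 8, 7, 10, 12, 4, 11, 14, 3]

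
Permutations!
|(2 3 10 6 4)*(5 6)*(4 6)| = |(2 3 10 5 4)| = 5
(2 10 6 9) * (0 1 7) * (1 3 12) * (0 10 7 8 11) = [3, 8, 7, 12, 4, 5, 9, 10, 11, 2, 6, 0, 1] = (0 3 12 1 8 11)(2 7 10 6 9)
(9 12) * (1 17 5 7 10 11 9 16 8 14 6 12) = [0, 17, 2, 3, 4, 7, 12, 10, 14, 1, 11, 9, 16, 13, 6, 15, 8, 5] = (1 17 5 7 10 11 9)(6 12 16 8 14)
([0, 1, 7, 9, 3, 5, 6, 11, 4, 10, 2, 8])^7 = (2 10 9 3 4 8 11 7)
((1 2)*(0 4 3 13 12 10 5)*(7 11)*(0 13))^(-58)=(0 3 4)(5 12)(10 13)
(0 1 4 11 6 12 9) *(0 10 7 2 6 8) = (0 1 4 11 8)(2 6 12 9 10 7) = [1, 4, 6, 3, 11, 5, 12, 2, 0, 10, 7, 8, 9]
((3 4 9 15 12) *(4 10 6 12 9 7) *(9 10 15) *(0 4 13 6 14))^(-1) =((0 4 7 13 6 12 3 15 10 14))^(-1) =(0 14 10 15 3 12 6 13 7 4)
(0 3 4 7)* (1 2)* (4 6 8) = (0 3 6 8 4 7)(1 2) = [3, 2, 1, 6, 7, 5, 8, 0, 4]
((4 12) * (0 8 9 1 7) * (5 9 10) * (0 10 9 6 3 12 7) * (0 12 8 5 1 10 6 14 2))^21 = ((0 5 14 2)(1 12 4 7 6 3 8 9 10))^21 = (0 5 14 2)(1 7 8)(3 10 4)(6 9 12)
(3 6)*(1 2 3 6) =(6)(1 2 3) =[0, 2, 3, 1, 4, 5, 6]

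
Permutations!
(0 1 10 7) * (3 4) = [1, 10, 2, 4, 3, 5, 6, 0, 8, 9, 7] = (0 1 10 7)(3 4)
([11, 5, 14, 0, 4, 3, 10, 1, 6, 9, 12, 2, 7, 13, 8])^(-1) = [3, 7, 11, 5, 4, 1, 8, 12, 14, 9, 6, 0, 10, 13, 2]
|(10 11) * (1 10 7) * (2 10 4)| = |(1 4 2 10 11 7)| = 6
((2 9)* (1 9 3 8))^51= (1 9 2 3 8)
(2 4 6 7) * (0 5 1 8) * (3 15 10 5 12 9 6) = (0 12 9 6 7 2 4 3 15 10 5 1 8) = [12, 8, 4, 15, 3, 1, 7, 2, 0, 6, 5, 11, 9, 13, 14, 10]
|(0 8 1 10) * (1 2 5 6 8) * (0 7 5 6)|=15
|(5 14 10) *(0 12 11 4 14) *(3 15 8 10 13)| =11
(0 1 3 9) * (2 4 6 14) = (0 1 3 9)(2 4 6 14) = [1, 3, 4, 9, 6, 5, 14, 7, 8, 0, 10, 11, 12, 13, 2]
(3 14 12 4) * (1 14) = [0, 14, 2, 1, 3, 5, 6, 7, 8, 9, 10, 11, 4, 13, 12] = (1 14 12 4 3)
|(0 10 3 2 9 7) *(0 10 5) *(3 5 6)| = |(0 6 3 2 9 7 10 5)| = 8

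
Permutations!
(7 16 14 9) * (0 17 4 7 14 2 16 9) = (0 17 4 7 9 14)(2 16) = [17, 1, 16, 3, 7, 5, 6, 9, 8, 14, 10, 11, 12, 13, 0, 15, 2, 4]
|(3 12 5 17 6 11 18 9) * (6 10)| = |(3 12 5 17 10 6 11 18 9)| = 9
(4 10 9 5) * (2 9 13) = (2 9 5 4 10 13) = [0, 1, 9, 3, 10, 4, 6, 7, 8, 5, 13, 11, 12, 2]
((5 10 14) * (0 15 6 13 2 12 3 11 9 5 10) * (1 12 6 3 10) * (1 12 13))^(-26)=((0 15 3 11 9 5)(1 13 2 6)(10 14 12))^(-26)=(0 9 3)(1 2)(5 11 15)(6 13)(10 14 12)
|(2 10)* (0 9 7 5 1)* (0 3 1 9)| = |(1 3)(2 10)(5 9 7)| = 6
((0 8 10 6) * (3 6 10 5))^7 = (10)(0 5 6 8 3)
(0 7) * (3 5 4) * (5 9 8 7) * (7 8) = [5, 1, 2, 9, 3, 4, 6, 0, 8, 7] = (0 5 4 3 9 7)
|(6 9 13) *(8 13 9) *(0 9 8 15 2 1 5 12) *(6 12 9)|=|(0 6 15 2 1 5 9 8 13 12)|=10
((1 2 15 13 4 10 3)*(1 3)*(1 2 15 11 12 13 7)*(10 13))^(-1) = (1 7 15)(2 10 12 11)(4 13)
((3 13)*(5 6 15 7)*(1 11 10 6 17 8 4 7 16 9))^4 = (1 15 11 16 10 9 6)(4 8 17 5 7)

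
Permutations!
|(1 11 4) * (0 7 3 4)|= |(0 7 3 4 1 11)|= 6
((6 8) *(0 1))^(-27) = (0 1)(6 8)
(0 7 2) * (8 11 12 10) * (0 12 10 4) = [7, 1, 12, 3, 0, 5, 6, 2, 11, 9, 8, 10, 4] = (0 7 2 12 4)(8 11 10)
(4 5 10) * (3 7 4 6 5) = (3 7 4)(5 10 6) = [0, 1, 2, 7, 3, 10, 5, 4, 8, 9, 6]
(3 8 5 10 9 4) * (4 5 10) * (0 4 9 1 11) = (0 4 3 8 10 1 11)(5 9) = [4, 11, 2, 8, 3, 9, 6, 7, 10, 5, 1, 0]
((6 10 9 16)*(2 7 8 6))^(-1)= (2 16 9 10 6 8 7)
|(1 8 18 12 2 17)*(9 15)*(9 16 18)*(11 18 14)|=|(1 8 9 15 16 14 11 18 12 2 17)|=11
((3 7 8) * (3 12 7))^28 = ((7 8 12))^28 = (7 8 12)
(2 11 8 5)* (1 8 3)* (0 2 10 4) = (0 2 11 3 1 8 5 10 4) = [2, 8, 11, 1, 0, 10, 6, 7, 5, 9, 4, 3]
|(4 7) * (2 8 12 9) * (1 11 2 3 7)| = 9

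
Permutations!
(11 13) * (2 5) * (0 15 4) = (0 15 4)(2 5)(11 13) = [15, 1, 5, 3, 0, 2, 6, 7, 8, 9, 10, 13, 12, 11, 14, 4]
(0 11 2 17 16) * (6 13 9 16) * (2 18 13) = (0 11 18 13 9 16)(2 17 6) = [11, 1, 17, 3, 4, 5, 2, 7, 8, 16, 10, 18, 12, 9, 14, 15, 0, 6, 13]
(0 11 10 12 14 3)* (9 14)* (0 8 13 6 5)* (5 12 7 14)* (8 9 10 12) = (0 11 12 10 7 14 3 9 5)(6 8 13) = [11, 1, 2, 9, 4, 0, 8, 14, 13, 5, 7, 12, 10, 6, 3]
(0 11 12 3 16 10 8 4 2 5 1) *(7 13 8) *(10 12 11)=(0 10 7 13 8 4 2 5 1)(3 16 12)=[10, 0, 5, 16, 2, 1, 6, 13, 4, 9, 7, 11, 3, 8, 14, 15, 12]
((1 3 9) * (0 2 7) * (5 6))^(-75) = ((0 2 7)(1 3 9)(5 6))^(-75) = (9)(5 6)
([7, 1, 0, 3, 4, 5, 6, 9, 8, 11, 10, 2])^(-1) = [2, 1, 11, 3, 4, 5, 6, 0, 8, 7, 10, 9]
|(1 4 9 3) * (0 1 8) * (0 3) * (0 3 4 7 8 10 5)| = 9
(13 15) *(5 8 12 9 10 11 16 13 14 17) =(5 8 12 9 10 11 16 13 15 14 17) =[0, 1, 2, 3, 4, 8, 6, 7, 12, 10, 11, 16, 9, 15, 17, 14, 13, 5]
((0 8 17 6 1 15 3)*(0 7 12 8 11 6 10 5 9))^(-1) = ((0 11 6 1 15 3 7 12 8 17 10 5 9))^(-1) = (0 9 5 10 17 8 12 7 3 15 1 6 11)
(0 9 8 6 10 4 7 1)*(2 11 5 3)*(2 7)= [9, 0, 11, 7, 2, 3, 10, 1, 6, 8, 4, 5]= (0 9 8 6 10 4 2 11 5 3 7 1)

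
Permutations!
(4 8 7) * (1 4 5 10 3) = [0, 4, 2, 1, 8, 10, 6, 5, 7, 9, 3] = (1 4 8 7 5 10 3)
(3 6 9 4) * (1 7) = (1 7)(3 6 9 4) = [0, 7, 2, 6, 3, 5, 9, 1, 8, 4]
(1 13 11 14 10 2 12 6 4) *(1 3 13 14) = (1 14 10 2 12 6 4 3 13 11) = [0, 14, 12, 13, 3, 5, 4, 7, 8, 9, 2, 1, 6, 11, 10]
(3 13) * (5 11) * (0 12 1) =[12, 0, 2, 13, 4, 11, 6, 7, 8, 9, 10, 5, 1, 3] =(0 12 1)(3 13)(5 11)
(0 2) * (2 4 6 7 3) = [4, 1, 0, 2, 6, 5, 7, 3] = (0 4 6 7 3 2)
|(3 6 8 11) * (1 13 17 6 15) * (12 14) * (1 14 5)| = |(1 13 17 6 8 11 3 15 14 12 5)| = 11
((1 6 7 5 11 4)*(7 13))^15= ((1 6 13 7 5 11 4))^15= (1 6 13 7 5 11 4)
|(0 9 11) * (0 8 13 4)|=|(0 9 11 8 13 4)|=6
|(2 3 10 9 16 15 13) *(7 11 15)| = 9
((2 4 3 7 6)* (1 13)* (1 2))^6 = ((1 13 2 4 3 7 6))^6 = (1 6 7 3 4 2 13)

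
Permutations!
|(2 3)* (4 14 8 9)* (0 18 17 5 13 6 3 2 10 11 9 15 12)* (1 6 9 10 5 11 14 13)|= |(0 18 17 11 10 14 8 15 12)(1 6 3 5)(4 13 9)|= 36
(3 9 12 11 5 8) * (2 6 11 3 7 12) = [0, 1, 6, 9, 4, 8, 11, 12, 7, 2, 10, 5, 3] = (2 6 11 5 8 7 12 3 9)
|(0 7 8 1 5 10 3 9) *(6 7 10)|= |(0 10 3 9)(1 5 6 7 8)|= 20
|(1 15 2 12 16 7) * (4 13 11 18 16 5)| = 11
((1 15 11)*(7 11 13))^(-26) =(1 11 7 13 15)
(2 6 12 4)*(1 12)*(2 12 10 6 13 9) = (1 10 6)(2 13 9)(4 12) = [0, 10, 13, 3, 12, 5, 1, 7, 8, 2, 6, 11, 4, 9]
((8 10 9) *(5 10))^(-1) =(5 8 9 10)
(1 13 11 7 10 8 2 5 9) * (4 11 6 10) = (1 13 6 10 8 2 5 9)(4 11 7) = [0, 13, 5, 3, 11, 9, 10, 4, 2, 1, 8, 7, 12, 6]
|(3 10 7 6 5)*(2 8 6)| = 7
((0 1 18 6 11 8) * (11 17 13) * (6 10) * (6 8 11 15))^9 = (0 8 10 18 1)(6 17 13 15)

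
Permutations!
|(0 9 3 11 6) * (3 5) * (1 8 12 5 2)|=10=|(0 9 2 1 8 12 5 3 11 6)|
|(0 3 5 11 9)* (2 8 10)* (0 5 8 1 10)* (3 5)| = |(0 5 11 9 3 8)(1 10 2)| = 6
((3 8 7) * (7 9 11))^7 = ((3 8 9 11 7))^7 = (3 9 7 8 11)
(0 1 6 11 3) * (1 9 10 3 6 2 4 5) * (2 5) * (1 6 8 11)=(0 9 10 3)(1 5 6)(2 4)(8 11)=[9, 5, 4, 0, 2, 6, 1, 7, 11, 10, 3, 8]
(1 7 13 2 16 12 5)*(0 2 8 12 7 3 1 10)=[2, 3, 16, 1, 4, 10, 6, 13, 12, 9, 0, 11, 5, 8, 14, 15, 7]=(0 2 16 7 13 8 12 5 10)(1 3)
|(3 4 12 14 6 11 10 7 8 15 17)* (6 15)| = 30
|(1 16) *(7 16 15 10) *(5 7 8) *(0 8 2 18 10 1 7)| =|(0 8 5)(1 15)(2 18 10)(7 16)| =6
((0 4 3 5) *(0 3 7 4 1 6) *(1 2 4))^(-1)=(0 6 1 7 4 2)(3 5)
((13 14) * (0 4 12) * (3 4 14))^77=(0 12 4 3 13 14)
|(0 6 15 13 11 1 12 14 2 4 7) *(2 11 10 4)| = 28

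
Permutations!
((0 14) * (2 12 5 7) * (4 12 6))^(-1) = ((0 14)(2 6 4 12 5 7))^(-1) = (0 14)(2 7 5 12 4 6)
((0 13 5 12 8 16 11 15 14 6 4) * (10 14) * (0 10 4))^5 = (0 16 14 12 4 13 11 6 8 10 5 15)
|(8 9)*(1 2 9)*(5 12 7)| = 12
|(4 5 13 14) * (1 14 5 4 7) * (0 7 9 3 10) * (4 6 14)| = |(0 7 1 4 6 14 9 3 10)(5 13)| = 18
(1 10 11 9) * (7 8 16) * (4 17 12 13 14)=(1 10 11 9)(4 17 12 13 14)(7 8 16)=[0, 10, 2, 3, 17, 5, 6, 8, 16, 1, 11, 9, 13, 14, 4, 15, 7, 12]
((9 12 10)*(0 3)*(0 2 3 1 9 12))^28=((0 1 9)(2 3)(10 12))^28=(12)(0 1 9)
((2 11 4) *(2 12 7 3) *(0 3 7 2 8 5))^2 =(0 8)(2 4)(3 5)(11 12)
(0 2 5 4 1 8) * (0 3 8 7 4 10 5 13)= (0 2 13)(1 7 4)(3 8)(5 10)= [2, 7, 13, 8, 1, 10, 6, 4, 3, 9, 5, 11, 12, 0]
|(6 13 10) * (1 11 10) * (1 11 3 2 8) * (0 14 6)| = 12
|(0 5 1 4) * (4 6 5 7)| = 3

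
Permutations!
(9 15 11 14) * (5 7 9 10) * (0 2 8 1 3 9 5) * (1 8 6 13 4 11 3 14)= (0 2 6 13 4 11 1 14 10)(3 9 15)(5 7)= [2, 14, 6, 9, 11, 7, 13, 5, 8, 15, 0, 1, 12, 4, 10, 3]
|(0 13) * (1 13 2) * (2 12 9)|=6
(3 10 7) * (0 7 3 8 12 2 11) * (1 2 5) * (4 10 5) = (0 7 8 12 4 10 3 5 1 2 11) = [7, 2, 11, 5, 10, 1, 6, 8, 12, 9, 3, 0, 4]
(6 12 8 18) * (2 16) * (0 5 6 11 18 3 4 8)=(0 5 6 12)(2 16)(3 4 8)(11 18)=[5, 1, 16, 4, 8, 6, 12, 7, 3, 9, 10, 18, 0, 13, 14, 15, 2, 17, 11]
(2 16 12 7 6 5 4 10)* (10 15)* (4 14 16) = (2 4 15 10)(5 14 16 12 7 6) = [0, 1, 4, 3, 15, 14, 5, 6, 8, 9, 2, 11, 7, 13, 16, 10, 12]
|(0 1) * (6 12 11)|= |(0 1)(6 12 11)|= 6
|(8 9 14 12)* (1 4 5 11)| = 4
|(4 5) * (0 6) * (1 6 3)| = 4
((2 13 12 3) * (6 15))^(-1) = ((2 13 12 3)(6 15))^(-1) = (2 3 12 13)(6 15)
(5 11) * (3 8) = [0, 1, 2, 8, 4, 11, 6, 7, 3, 9, 10, 5] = (3 8)(5 11)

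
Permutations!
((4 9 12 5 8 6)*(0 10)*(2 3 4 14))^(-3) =(0 10)(2 8 9)(3 6 12)(4 14 5)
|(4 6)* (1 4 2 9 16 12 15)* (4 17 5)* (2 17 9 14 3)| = |(1 9 16 12 15)(2 14 3)(4 6 17 5)| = 60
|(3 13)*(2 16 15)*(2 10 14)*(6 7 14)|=|(2 16 15 10 6 7 14)(3 13)|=14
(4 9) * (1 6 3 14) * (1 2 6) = (2 6 3 14)(4 9) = [0, 1, 6, 14, 9, 5, 3, 7, 8, 4, 10, 11, 12, 13, 2]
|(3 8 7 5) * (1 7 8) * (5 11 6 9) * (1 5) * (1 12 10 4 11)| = |(1 7)(3 5)(4 11 6 9 12 10)| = 6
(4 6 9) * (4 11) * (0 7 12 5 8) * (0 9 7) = (4 6 7 12 5 8 9 11) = [0, 1, 2, 3, 6, 8, 7, 12, 9, 11, 10, 4, 5]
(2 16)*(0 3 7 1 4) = (0 3 7 1 4)(2 16) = [3, 4, 16, 7, 0, 5, 6, 1, 8, 9, 10, 11, 12, 13, 14, 15, 2]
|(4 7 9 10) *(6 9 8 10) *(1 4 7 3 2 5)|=|(1 4 3 2 5)(6 9)(7 8 10)|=30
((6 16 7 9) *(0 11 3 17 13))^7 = (0 3 13 11 17)(6 9 7 16)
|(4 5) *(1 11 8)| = |(1 11 8)(4 5)| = 6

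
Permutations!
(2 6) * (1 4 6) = (1 4 6 2) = [0, 4, 1, 3, 6, 5, 2]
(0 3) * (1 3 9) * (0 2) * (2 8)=[9, 3, 0, 8, 4, 5, 6, 7, 2, 1]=(0 9 1 3 8 2)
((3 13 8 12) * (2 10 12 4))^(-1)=((2 10 12 3 13 8 4))^(-1)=(2 4 8 13 3 12 10)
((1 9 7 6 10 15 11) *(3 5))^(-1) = (1 11 15 10 6 7 9)(3 5)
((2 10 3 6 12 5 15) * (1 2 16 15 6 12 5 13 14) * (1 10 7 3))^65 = ((1 2 7 3 12 13 14 10)(5 6)(15 16))^65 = (1 2 7 3 12 13 14 10)(5 6)(15 16)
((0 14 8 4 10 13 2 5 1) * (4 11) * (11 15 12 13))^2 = (0 8 12 2 1 14 15 13 5)(4 11 10)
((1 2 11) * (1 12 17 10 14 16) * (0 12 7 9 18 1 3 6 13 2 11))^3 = (0 10 3 2 17 16 13 12 14 6)(1 9 11 18 7)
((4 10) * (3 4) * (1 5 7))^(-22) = (1 7 5)(3 10 4)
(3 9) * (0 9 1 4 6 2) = [9, 4, 0, 1, 6, 5, 2, 7, 8, 3] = (0 9 3 1 4 6 2)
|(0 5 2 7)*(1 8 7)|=|(0 5 2 1 8 7)|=6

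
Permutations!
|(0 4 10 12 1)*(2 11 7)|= 15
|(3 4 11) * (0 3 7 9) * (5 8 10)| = 6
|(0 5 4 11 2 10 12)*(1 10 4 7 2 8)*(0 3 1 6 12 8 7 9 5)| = 12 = |(1 10 8 6 12 3)(2 4 11 7)(5 9)|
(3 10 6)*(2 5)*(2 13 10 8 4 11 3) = (2 5 13 10 6)(3 8 4 11) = [0, 1, 5, 8, 11, 13, 2, 7, 4, 9, 6, 3, 12, 10]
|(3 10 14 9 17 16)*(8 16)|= 7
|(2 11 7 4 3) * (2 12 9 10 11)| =7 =|(3 12 9 10 11 7 4)|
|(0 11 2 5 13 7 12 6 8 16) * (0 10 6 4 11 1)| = 28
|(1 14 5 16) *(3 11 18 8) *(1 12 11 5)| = |(1 14)(3 5 16 12 11 18 8)| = 14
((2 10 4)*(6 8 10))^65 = (10)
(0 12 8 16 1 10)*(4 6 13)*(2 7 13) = (0 12 8 16 1 10)(2 7 13 4 6) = [12, 10, 7, 3, 6, 5, 2, 13, 16, 9, 0, 11, 8, 4, 14, 15, 1]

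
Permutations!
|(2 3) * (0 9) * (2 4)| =6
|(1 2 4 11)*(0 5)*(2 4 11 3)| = |(0 5)(1 4 3 2 11)| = 10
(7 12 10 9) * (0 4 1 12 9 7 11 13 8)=(0 4 1 12 10 7 9 11 13 8)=[4, 12, 2, 3, 1, 5, 6, 9, 0, 11, 7, 13, 10, 8]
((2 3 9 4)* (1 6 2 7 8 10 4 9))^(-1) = ((1 6 2 3)(4 7 8 10))^(-1) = (1 3 2 6)(4 10 8 7)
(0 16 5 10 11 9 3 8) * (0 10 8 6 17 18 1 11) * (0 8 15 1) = [16, 11, 2, 6, 4, 15, 17, 7, 10, 3, 8, 9, 12, 13, 14, 1, 5, 18, 0] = (0 16 5 15 1 11 9 3 6 17 18)(8 10)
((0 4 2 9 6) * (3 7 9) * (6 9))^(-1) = (9)(0 6 7 3 2 4)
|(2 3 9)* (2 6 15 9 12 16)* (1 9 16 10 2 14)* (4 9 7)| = 8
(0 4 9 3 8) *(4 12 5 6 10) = [12, 1, 2, 8, 9, 6, 10, 7, 0, 3, 4, 11, 5] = (0 12 5 6 10 4 9 3 8)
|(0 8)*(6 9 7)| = |(0 8)(6 9 7)| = 6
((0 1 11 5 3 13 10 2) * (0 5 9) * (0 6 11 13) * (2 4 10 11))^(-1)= (0 3 5 2 6 9 11 13 1)(4 10)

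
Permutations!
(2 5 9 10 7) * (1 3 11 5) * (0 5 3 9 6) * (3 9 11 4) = (0 5 6)(1 11 9 10 7 2)(3 4) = [5, 11, 1, 4, 3, 6, 0, 2, 8, 10, 7, 9]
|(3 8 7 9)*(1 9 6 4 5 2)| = 9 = |(1 9 3 8 7 6 4 5 2)|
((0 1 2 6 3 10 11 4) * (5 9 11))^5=(0 10)(1 5)(2 9)(3 4)(6 11)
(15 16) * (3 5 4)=(3 5 4)(15 16)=[0, 1, 2, 5, 3, 4, 6, 7, 8, 9, 10, 11, 12, 13, 14, 16, 15]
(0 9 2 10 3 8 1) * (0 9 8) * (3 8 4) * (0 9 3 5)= (0 4 5)(1 3 9 2 10 8)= [4, 3, 10, 9, 5, 0, 6, 7, 1, 2, 8]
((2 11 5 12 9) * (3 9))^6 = (12)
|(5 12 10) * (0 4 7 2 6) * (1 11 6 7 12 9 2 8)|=|(0 4 12 10 5 9 2 7 8 1 11 6)|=12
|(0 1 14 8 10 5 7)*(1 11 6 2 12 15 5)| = |(0 11 6 2 12 15 5 7)(1 14 8 10)| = 8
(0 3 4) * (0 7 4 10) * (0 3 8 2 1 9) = (0 8 2 1 9)(3 10)(4 7) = [8, 9, 1, 10, 7, 5, 6, 4, 2, 0, 3]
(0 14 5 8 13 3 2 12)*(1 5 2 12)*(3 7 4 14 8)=[8, 5, 1, 12, 14, 3, 6, 4, 13, 9, 10, 11, 0, 7, 2]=(0 8 13 7 4 14 2 1 5 3 12)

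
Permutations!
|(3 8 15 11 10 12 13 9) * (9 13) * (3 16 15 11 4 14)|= 10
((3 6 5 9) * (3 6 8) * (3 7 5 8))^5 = ((5 9 6 8 7))^5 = (9)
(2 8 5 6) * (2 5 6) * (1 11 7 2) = (1 11 7 2 8 6 5) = [0, 11, 8, 3, 4, 1, 5, 2, 6, 9, 10, 7]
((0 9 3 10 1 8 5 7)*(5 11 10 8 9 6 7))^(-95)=((0 6 7)(1 9 3 8 11 10))^(-95)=(0 6 7)(1 9 3 8 11 10)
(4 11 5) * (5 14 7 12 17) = [0, 1, 2, 3, 11, 4, 6, 12, 8, 9, 10, 14, 17, 13, 7, 15, 16, 5] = (4 11 14 7 12 17 5)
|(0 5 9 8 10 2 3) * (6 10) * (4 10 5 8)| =|(0 8 6 5 9 4 10 2 3)| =9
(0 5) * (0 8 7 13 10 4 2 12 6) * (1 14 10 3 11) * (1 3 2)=(0 5 8 7 13 2 12 6)(1 14 10 4)(3 11)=[5, 14, 12, 11, 1, 8, 0, 13, 7, 9, 4, 3, 6, 2, 10]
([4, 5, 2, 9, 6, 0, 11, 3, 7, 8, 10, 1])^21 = (0 11)(1 4)(3 9 8 7)(5 6)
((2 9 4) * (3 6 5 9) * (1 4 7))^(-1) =((1 4 2 3 6 5 9 7))^(-1) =(1 7 9 5 6 3 2 4)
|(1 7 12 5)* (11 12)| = 5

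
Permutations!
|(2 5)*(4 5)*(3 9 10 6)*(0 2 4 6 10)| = |(10)(0 2 6 3 9)(4 5)| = 10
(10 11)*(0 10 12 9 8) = [10, 1, 2, 3, 4, 5, 6, 7, 0, 8, 11, 12, 9] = (0 10 11 12 9 8)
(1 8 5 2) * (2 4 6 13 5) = (1 8 2)(4 6 13 5) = [0, 8, 1, 3, 6, 4, 13, 7, 2, 9, 10, 11, 12, 5]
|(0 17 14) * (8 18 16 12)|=12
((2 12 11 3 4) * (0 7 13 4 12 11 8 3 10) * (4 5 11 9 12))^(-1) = (0 10 11 5 13 7)(2 4 3 8 12 9)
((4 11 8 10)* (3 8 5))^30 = ((3 8 10 4 11 5))^30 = (11)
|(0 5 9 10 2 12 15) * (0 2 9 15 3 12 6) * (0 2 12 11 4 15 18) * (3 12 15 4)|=|(0 5 18)(2 6)(3 11)(9 10)|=6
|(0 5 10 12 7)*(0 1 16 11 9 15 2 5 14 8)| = 30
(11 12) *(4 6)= [0, 1, 2, 3, 6, 5, 4, 7, 8, 9, 10, 12, 11]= (4 6)(11 12)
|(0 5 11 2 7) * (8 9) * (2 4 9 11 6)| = 20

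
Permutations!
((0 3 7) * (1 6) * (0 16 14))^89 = ((0 3 7 16 14)(1 6))^89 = (0 14 16 7 3)(1 6)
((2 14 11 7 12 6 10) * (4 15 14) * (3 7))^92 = ((2 4 15 14 11 3 7 12 6 10))^92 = (2 15 11 7 6)(3 12 10 4 14)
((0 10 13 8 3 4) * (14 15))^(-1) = (0 4 3 8 13 10)(14 15)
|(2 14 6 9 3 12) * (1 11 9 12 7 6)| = 9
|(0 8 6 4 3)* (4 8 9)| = 4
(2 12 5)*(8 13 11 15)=(2 12 5)(8 13 11 15)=[0, 1, 12, 3, 4, 2, 6, 7, 13, 9, 10, 15, 5, 11, 14, 8]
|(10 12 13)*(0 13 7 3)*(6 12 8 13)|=15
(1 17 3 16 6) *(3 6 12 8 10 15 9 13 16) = (1 17 6)(8 10 15 9 13 16 12) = [0, 17, 2, 3, 4, 5, 1, 7, 10, 13, 15, 11, 8, 16, 14, 9, 12, 6]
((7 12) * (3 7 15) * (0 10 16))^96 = (16)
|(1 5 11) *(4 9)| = |(1 5 11)(4 9)| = 6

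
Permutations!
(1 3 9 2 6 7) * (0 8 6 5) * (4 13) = [8, 3, 5, 9, 13, 0, 7, 1, 6, 2, 10, 11, 12, 4] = (0 8 6 7 1 3 9 2 5)(4 13)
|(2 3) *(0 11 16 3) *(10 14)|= 10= |(0 11 16 3 2)(10 14)|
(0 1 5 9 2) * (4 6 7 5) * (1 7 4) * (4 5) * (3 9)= [7, 1, 0, 9, 6, 3, 5, 4, 8, 2]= (0 7 4 6 5 3 9 2)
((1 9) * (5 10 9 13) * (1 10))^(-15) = ((1 13 5)(9 10))^(-15) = (13)(9 10)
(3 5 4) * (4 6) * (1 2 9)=(1 2 9)(3 5 6 4)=[0, 2, 9, 5, 3, 6, 4, 7, 8, 1]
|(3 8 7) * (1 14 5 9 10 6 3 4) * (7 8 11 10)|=12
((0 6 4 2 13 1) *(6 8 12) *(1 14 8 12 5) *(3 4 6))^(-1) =((0 12 3 4 2 13 14 8 5 1))^(-1) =(0 1 5 8 14 13 2 4 3 12)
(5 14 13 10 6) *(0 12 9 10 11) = [12, 1, 2, 3, 4, 14, 5, 7, 8, 10, 6, 0, 9, 11, 13] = (0 12 9 10 6 5 14 13 11)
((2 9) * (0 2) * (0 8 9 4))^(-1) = (0 4 2)(8 9)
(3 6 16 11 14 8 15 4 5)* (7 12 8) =(3 6 16 11 14 7 12 8 15 4 5) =[0, 1, 2, 6, 5, 3, 16, 12, 15, 9, 10, 14, 8, 13, 7, 4, 11]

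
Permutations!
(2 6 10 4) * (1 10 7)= [0, 10, 6, 3, 2, 5, 7, 1, 8, 9, 4]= (1 10 4 2 6 7)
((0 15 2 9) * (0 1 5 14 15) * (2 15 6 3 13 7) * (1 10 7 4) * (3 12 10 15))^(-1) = ((1 5 14 6 12 10 7 2 9 15 3 13 4))^(-1) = (1 4 13 3 15 9 2 7 10 12 6 14 5)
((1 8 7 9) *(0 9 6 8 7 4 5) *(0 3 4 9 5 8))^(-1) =(0 6 7 1 9 8 4 3 5)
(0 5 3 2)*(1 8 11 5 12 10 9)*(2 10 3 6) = (0 12 3 10 9 1 8 11 5 6 2) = [12, 8, 0, 10, 4, 6, 2, 7, 11, 1, 9, 5, 3]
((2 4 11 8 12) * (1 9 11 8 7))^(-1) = (1 7 11 9)(2 12 8 4)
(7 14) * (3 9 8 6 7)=(3 9 8 6 7 14)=[0, 1, 2, 9, 4, 5, 7, 14, 6, 8, 10, 11, 12, 13, 3]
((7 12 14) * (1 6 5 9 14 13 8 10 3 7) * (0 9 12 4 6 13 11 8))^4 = ((0 9 14 1 13)(3 7 4 6 5 12 11 8 10))^4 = (0 13 1 14 9)(3 5 10 6 8 4 11 7 12)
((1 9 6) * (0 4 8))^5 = (0 8 4)(1 6 9)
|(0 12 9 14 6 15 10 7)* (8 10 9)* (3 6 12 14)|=|(0 14 12 8 10 7)(3 6 15 9)|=12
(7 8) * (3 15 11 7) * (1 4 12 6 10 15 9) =(1 4 12 6 10 15 11 7 8 3 9) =[0, 4, 2, 9, 12, 5, 10, 8, 3, 1, 15, 7, 6, 13, 14, 11]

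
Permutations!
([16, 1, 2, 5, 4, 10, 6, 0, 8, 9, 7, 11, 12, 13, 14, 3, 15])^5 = (0 10 3 16 7 5 15)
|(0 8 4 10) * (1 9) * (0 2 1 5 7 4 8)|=7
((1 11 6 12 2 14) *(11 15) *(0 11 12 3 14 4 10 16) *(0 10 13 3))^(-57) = ((0 11 6)(1 15 12 2 4 13 3 14)(10 16))^(-57) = (1 14 3 13 4 2 12 15)(10 16)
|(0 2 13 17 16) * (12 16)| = |(0 2 13 17 12 16)| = 6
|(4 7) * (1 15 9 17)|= |(1 15 9 17)(4 7)|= 4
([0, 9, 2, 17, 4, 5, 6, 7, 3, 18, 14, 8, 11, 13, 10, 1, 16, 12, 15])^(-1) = (1 15 18 9)(3 8 11 12 17)(10 14)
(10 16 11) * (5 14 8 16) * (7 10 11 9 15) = (5 14 8 16 9 15 7 10) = [0, 1, 2, 3, 4, 14, 6, 10, 16, 15, 5, 11, 12, 13, 8, 7, 9]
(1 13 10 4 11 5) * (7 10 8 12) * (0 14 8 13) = (0 14 8 12 7 10 4 11 5 1) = [14, 0, 2, 3, 11, 1, 6, 10, 12, 9, 4, 5, 7, 13, 8]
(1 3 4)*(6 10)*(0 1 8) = (0 1 3 4 8)(6 10) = [1, 3, 2, 4, 8, 5, 10, 7, 0, 9, 6]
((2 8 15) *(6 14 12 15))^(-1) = ((2 8 6 14 12 15))^(-1) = (2 15 12 14 6 8)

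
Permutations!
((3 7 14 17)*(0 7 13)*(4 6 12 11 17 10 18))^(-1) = (0 13 3 17 11 12 6 4 18 10 14 7)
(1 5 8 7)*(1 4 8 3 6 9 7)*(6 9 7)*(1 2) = (1 5 3 9 6 7 4 8 2) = [0, 5, 1, 9, 8, 3, 7, 4, 2, 6]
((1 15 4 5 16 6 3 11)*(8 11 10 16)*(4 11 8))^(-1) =(1 11 15)(3 6 16 10)(4 5)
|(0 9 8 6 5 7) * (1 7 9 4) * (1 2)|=|(0 4 2 1 7)(5 9 8 6)|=20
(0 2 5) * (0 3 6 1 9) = [2, 9, 5, 6, 4, 3, 1, 7, 8, 0] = (0 2 5 3 6 1 9)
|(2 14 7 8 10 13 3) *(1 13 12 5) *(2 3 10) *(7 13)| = |(1 7 8 2 14 13 10 12 5)| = 9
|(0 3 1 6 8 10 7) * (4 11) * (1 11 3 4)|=|(0 4 3 11 1 6 8 10 7)|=9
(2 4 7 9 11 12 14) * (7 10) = (2 4 10 7 9 11 12 14) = [0, 1, 4, 3, 10, 5, 6, 9, 8, 11, 7, 12, 14, 13, 2]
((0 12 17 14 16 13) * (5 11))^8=((0 12 17 14 16 13)(5 11))^8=(0 17 16)(12 14 13)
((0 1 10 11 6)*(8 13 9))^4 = (0 6 11 10 1)(8 13 9) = ((0 1 10 11 6)(8 13 9))^4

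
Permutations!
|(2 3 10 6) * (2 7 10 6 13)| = |(2 3 6 7 10 13)| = 6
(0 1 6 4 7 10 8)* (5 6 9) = [1, 9, 2, 3, 7, 6, 4, 10, 0, 5, 8] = (0 1 9 5 6 4 7 10 8)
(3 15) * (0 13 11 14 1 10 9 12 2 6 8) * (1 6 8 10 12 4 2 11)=(0 13 1 12 11 14 6 10 9 4 2 8)(3 15)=[13, 12, 8, 15, 2, 5, 10, 7, 0, 4, 9, 14, 11, 1, 6, 3]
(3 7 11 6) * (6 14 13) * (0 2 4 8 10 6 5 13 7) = [2, 1, 4, 0, 8, 13, 3, 11, 10, 9, 6, 14, 12, 5, 7] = (0 2 4 8 10 6 3)(5 13)(7 11 14)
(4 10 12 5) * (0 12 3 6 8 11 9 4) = (0 12 5)(3 6 8 11 9 4 10) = [12, 1, 2, 6, 10, 0, 8, 7, 11, 4, 3, 9, 5]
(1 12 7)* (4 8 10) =(1 12 7)(4 8 10) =[0, 12, 2, 3, 8, 5, 6, 1, 10, 9, 4, 11, 7]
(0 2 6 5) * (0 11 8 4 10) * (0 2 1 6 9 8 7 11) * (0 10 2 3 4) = (0 1 6 5 10 3 4 2 9 8)(7 11) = [1, 6, 9, 4, 2, 10, 5, 11, 0, 8, 3, 7]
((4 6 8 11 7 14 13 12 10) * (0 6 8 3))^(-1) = (0 3 6)(4 10 12 13 14 7 11 8)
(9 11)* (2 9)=[0, 1, 9, 3, 4, 5, 6, 7, 8, 11, 10, 2]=(2 9 11)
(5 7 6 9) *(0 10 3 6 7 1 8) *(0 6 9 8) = (0 10 3 9 5 1)(6 8) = [10, 0, 2, 9, 4, 1, 8, 7, 6, 5, 3]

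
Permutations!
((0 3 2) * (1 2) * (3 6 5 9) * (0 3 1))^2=(0 5 1 3 6 9 2)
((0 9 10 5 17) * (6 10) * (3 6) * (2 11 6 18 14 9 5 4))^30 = ((0 5 17)(2 11 6 10 4)(3 18 14 9))^30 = (3 14)(9 18)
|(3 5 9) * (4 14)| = 6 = |(3 5 9)(4 14)|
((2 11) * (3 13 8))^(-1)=((2 11)(3 13 8))^(-1)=(2 11)(3 8 13)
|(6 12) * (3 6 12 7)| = 3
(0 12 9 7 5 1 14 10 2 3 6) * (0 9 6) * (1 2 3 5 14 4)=(0 12 6 9 7 14 10 3)(1 4)(2 5)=[12, 4, 5, 0, 1, 2, 9, 14, 8, 7, 3, 11, 6, 13, 10]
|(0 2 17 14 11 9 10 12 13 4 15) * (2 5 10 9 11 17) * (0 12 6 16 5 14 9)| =4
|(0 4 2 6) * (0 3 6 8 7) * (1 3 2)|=8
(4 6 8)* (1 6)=(1 6 8 4)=[0, 6, 2, 3, 1, 5, 8, 7, 4]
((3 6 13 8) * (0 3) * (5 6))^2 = (0 5 13)(3 6 8)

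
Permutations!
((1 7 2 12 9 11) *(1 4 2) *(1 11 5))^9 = (1 7 11 4 2 12 9 5) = ((1 7 11 4 2 12 9 5))^9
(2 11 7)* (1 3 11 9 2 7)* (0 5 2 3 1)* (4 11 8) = (0 5 2 9 3 8 4 11) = [5, 1, 9, 8, 11, 2, 6, 7, 4, 3, 10, 0]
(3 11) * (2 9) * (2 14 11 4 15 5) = (2 9 14 11 3 4 15 5) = [0, 1, 9, 4, 15, 2, 6, 7, 8, 14, 10, 3, 12, 13, 11, 5]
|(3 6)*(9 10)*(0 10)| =6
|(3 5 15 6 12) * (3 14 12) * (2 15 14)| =|(2 15 6 3 5 14 12)| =7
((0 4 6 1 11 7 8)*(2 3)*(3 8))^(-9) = ((0 4 6 1 11 7 3 2 8))^(-9) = (11)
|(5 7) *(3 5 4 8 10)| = 6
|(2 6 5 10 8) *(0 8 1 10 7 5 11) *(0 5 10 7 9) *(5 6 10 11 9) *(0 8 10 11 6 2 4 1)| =|(0 10)(1 7 6 9 8 4)(2 11)| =6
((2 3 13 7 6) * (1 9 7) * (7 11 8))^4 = ((1 9 11 8 7 6 2 3 13))^4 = (1 7 13 8 3 11 2 9 6)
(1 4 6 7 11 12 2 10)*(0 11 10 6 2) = (0 11 12)(1 4 2 6 7 10) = [11, 4, 6, 3, 2, 5, 7, 10, 8, 9, 1, 12, 0]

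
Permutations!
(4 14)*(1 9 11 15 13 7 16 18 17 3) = (1 9 11 15 13 7 16 18 17 3)(4 14) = [0, 9, 2, 1, 14, 5, 6, 16, 8, 11, 10, 15, 12, 7, 4, 13, 18, 3, 17]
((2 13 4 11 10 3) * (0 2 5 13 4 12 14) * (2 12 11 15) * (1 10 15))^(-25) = (0 14 12)(1 3 13 15 4 10 5 11 2) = ((0 12 14)(1 10 3 5 13 11 15 2 4))^(-25)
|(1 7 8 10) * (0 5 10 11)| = 7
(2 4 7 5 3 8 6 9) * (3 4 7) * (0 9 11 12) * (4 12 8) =(0 9 2 7 5 12)(3 4)(6 11 8) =[9, 1, 7, 4, 3, 12, 11, 5, 6, 2, 10, 8, 0]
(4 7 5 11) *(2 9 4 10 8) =(2 9 4 7 5 11 10 8) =[0, 1, 9, 3, 7, 11, 6, 5, 2, 4, 8, 10]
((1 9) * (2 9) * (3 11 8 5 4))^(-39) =(3 11 8 5 4)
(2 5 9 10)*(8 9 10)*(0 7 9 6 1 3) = (0 7 9 8 6 1 3)(2 5 10) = [7, 3, 5, 0, 4, 10, 1, 9, 6, 8, 2]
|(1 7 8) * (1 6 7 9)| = 6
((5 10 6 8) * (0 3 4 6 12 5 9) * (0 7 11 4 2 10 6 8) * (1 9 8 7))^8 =(0 3 2 10 12 5 6)(4 11 7)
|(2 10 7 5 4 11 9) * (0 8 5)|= 9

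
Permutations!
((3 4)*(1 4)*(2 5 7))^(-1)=(1 3 4)(2 7 5)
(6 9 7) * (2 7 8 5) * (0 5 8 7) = (0 5 2)(6 9 7) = [5, 1, 0, 3, 4, 2, 9, 6, 8, 7]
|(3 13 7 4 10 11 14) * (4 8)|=8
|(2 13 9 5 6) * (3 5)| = |(2 13 9 3 5 6)| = 6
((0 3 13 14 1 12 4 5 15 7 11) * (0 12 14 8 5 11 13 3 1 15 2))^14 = ((0 1 14 15 7 13 8 5 2)(4 11 12))^14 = (0 13 1 8 14 5 15 2 7)(4 12 11)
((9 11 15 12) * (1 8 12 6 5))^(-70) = ((1 8 12 9 11 15 6 5))^(-70) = (1 12 11 6)(5 8 9 15)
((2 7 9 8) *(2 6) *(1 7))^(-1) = ((1 7 9 8 6 2))^(-1) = (1 2 6 8 9 7)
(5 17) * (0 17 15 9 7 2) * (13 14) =[17, 1, 0, 3, 4, 15, 6, 2, 8, 7, 10, 11, 12, 14, 13, 9, 16, 5] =(0 17 5 15 9 7 2)(13 14)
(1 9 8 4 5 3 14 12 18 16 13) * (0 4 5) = [4, 9, 2, 14, 0, 3, 6, 7, 5, 8, 10, 11, 18, 1, 12, 15, 13, 17, 16] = (0 4)(1 9 8 5 3 14 12 18 16 13)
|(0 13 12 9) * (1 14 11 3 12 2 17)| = 10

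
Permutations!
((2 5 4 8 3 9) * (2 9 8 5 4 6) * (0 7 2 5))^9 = (9)(0 7 2 4)(3 8)(5 6)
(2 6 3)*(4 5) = (2 6 3)(4 5) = [0, 1, 6, 2, 5, 4, 3]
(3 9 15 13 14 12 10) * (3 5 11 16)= (3 9 15 13 14 12 10 5 11 16)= [0, 1, 2, 9, 4, 11, 6, 7, 8, 15, 5, 16, 10, 14, 12, 13, 3]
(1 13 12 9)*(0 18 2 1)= [18, 13, 1, 3, 4, 5, 6, 7, 8, 0, 10, 11, 9, 12, 14, 15, 16, 17, 2]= (0 18 2 1 13 12 9)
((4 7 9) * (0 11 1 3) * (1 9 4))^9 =((0 11 9 1 3)(4 7))^9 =(0 3 1 9 11)(4 7)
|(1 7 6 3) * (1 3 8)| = 4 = |(1 7 6 8)|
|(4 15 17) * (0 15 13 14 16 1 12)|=|(0 15 17 4 13 14 16 1 12)|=9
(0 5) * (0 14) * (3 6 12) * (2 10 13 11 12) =(0 5 14)(2 10 13 11 12 3 6) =[5, 1, 10, 6, 4, 14, 2, 7, 8, 9, 13, 12, 3, 11, 0]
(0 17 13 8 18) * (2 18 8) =(0 17 13 2 18) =[17, 1, 18, 3, 4, 5, 6, 7, 8, 9, 10, 11, 12, 2, 14, 15, 16, 13, 0]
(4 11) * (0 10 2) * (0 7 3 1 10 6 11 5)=(0 6 11 4 5)(1 10 2 7 3)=[6, 10, 7, 1, 5, 0, 11, 3, 8, 9, 2, 4]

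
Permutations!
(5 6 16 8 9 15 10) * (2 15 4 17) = (2 15 10 5 6 16 8 9 4 17) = [0, 1, 15, 3, 17, 6, 16, 7, 9, 4, 5, 11, 12, 13, 14, 10, 8, 2]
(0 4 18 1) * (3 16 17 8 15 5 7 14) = (0 4 18 1)(3 16 17 8 15 5 7 14) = [4, 0, 2, 16, 18, 7, 6, 14, 15, 9, 10, 11, 12, 13, 3, 5, 17, 8, 1]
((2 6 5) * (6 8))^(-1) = ((2 8 6 5))^(-1) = (2 5 6 8)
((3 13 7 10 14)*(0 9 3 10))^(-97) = (0 13 9 7 3)(10 14)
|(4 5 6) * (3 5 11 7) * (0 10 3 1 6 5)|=15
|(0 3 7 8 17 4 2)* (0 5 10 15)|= |(0 3 7 8 17 4 2 5 10 15)|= 10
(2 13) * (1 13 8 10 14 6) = (1 13 2 8 10 14 6) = [0, 13, 8, 3, 4, 5, 1, 7, 10, 9, 14, 11, 12, 2, 6]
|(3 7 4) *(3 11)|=4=|(3 7 4 11)|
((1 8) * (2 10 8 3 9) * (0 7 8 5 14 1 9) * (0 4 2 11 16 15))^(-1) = ((0 7 8 9 11 16 15)(1 3 4 2 10 5 14))^(-1) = (0 15 16 11 9 8 7)(1 14 5 10 2 4 3)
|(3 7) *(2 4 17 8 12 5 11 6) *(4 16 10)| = |(2 16 10 4 17 8 12 5 11 6)(3 7)| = 10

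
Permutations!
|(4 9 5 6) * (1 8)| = |(1 8)(4 9 5 6)| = 4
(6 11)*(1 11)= (1 11 6)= [0, 11, 2, 3, 4, 5, 1, 7, 8, 9, 10, 6]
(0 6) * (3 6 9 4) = [9, 1, 2, 6, 3, 5, 0, 7, 8, 4] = (0 9 4 3 6)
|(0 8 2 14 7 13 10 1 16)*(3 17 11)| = 9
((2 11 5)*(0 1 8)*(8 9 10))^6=(11)(0 1 9 10 8)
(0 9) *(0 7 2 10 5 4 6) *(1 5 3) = [9, 5, 10, 1, 6, 4, 0, 2, 8, 7, 3] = (0 9 7 2 10 3 1 5 4 6)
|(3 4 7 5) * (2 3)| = |(2 3 4 7 5)| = 5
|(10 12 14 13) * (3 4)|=4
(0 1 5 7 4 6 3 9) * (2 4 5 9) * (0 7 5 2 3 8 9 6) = (0 1 6 8 9 7 2 4) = [1, 6, 4, 3, 0, 5, 8, 2, 9, 7]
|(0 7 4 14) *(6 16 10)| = 12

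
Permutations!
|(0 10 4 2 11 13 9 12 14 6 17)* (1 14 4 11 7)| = |(0 10 11 13 9 12 4 2 7 1 14 6 17)| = 13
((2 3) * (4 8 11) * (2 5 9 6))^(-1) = ((2 3 5 9 6)(4 8 11))^(-1) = (2 6 9 5 3)(4 11 8)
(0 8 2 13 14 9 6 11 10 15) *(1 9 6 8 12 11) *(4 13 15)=[12, 9, 15, 3, 13, 5, 1, 7, 2, 8, 4, 10, 11, 14, 6, 0]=(0 12 11 10 4 13 14 6 1 9 8 2 15)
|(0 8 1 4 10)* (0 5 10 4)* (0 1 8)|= 2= |(5 10)|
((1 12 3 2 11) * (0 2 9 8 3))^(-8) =(0 11 12 2 1)(3 9 8)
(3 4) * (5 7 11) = [0, 1, 2, 4, 3, 7, 6, 11, 8, 9, 10, 5] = (3 4)(5 7 11)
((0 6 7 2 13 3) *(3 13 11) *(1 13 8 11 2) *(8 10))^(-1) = (0 3 11 8 10 13 1 7 6)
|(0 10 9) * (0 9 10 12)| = 2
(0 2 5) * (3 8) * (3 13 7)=(0 2 5)(3 8 13 7)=[2, 1, 5, 8, 4, 0, 6, 3, 13, 9, 10, 11, 12, 7]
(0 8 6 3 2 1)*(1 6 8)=(8)(0 1)(2 6 3)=[1, 0, 6, 2, 4, 5, 3, 7, 8]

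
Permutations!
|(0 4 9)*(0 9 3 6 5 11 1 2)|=8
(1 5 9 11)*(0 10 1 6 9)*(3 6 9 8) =(0 10 1 5)(3 6 8)(9 11) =[10, 5, 2, 6, 4, 0, 8, 7, 3, 11, 1, 9]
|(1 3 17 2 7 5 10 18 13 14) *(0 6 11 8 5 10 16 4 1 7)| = |(0 6 11 8 5 16 4 1 3 17 2)(7 10 18 13 14)| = 55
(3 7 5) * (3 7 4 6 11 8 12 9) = (3 4 6 11 8 12 9)(5 7) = [0, 1, 2, 4, 6, 7, 11, 5, 12, 3, 10, 8, 9]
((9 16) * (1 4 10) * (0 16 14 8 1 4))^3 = ((0 16 9 14 8 1)(4 10))^3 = (0 14)(1 9)(4 10)(8 16)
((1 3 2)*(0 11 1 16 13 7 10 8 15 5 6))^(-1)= ((0 11 1 3 2 16 13 7 10 8 15 5 6))^(-1)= (0 6 5 15 8 10 7 13 16 2 3 1 11)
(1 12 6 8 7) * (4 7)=[0, 12, 2, 3, 7, 5, 8, 1, 4, 9, 10, 11, 6]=(1 12 6 8 4 7)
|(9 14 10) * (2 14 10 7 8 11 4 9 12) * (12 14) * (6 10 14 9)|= |(2 12)(4 6 10 9 14 7 8 11)|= 8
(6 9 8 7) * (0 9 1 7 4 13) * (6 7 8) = (0 9 6 1 8 4 13) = [9, 8, 2, 3, 13, 5, 1, 7, 4, 6, 10, 11, 12, 0]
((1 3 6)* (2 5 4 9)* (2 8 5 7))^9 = ((1 3 6)(2 7)(4 9 8 5))^9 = (2 7)(4 9 8 5)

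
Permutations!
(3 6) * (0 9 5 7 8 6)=[9, 1, 2, 0, 4, 7, 3, 8, 6, 5]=(0 9 5 7 8 6 3)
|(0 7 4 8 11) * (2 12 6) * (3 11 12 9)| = |(0 7 4 8 12 6 2 9 3 11)| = 10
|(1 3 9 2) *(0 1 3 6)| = 3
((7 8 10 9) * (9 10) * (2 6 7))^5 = (10)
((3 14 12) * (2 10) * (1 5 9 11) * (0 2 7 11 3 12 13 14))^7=(0 9 1 7 2 3 5 11 10)(13 14)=((0 2 10 7 11 1 5 9 3)(13 14))^7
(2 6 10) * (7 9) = (2 6 10)(7 9) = [0, 1, 6, 3, 4, 5, 10, 9, 8, 7, 2]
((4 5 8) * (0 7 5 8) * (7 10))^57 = ((0 10 7 5)(4 8))^57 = (0 10 7 5)(4 8)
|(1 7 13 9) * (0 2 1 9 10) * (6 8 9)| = |(0 2 1 7 13 10)(6 8 9)| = 6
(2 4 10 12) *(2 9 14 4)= (4 10 12 9 14)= [0, 1, 2, 3, 10, 5, 6, 7, 8, 14, 12, 11, 9, 13, 4]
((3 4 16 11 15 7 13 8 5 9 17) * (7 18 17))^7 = ((3 4 16 11 15 18 17)(5 9 7 13 8))^7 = (18)(5 7 8 9 13)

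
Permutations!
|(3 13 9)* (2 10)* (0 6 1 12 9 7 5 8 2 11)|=13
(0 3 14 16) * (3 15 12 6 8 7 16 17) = [15, 1, 2, 14, 4, 5, 8, 16, 7, 9, 10, 11, 6, 13, 17, 12, 0, 3] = (0 15 12 6 8 7 16)(3 14 17)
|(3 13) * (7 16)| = |(3 13)(7 16)| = 2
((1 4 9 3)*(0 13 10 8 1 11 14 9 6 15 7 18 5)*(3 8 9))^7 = (0 6 10 7 8 5 4 13 15 9 18 1)(3 11 14)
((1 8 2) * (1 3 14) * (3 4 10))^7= (14)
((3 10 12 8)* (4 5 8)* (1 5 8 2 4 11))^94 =((1 5 2 4 8 3 10 12 11))^94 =(1 8 11 4 12 2 10 5 3)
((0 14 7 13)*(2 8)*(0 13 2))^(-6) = ((0 14 7 2 8))^(-6) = (0 8 2 7 14)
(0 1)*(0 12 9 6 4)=[1, 12, 2, 3, 0, 5, 4, 7, 8, 6, 10, 11, 9]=(0 1 12 9 6 4)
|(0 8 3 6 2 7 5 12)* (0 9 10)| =10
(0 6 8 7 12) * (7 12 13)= (0 6 8 12)(7 13)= [6, 1, 2, 3, 4, 5, 8, 13, 12, 9, 10, 11, 0, 7]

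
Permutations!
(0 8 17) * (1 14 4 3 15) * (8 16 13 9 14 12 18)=[16, 12, 2, 15, 3, 5, 6, 7, 17, 14, 10, 11, 18, 9, 4, 1, 13, 0, 8]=(0 16 13 9 14 4 3 15 1 12 18 8 17)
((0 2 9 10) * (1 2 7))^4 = ((0 7 1 2 9 10))^4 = (0 9 1)(2 7 10)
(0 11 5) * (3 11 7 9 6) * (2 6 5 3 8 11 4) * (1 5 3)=(0 7 9 3 4 2 6 8 11 1 5)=[7, 5, 6, 4, 2, 0, 8, 9, 11, 3, 10, 1]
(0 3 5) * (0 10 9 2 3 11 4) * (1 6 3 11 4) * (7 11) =(0 4)(1 6 3 5 10 9 2 7 11) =[4, 6, 7, 5, 0, 10, 3, 11, 8, 2, 9, 1]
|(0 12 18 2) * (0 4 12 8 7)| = |(0 8 7)(2 4 12 18)| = 12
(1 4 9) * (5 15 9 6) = (1 4 6 5 15 9) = [0, 4, 2, 3, 6, 15, 5, 7, 8, 1, 10, 11, 12, 13, 14, 9]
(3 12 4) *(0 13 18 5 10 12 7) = (0 13 18 5 10 12 4 3 7) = [13, 1, 2, 7, 3, 10, 6, 0, 8, 9, 12, 11, 4, 18, 14, 15, 16, 17, 5]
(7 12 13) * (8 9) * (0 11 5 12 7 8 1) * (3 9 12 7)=(0 11 5 7 3 9 1)(8 12 13)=[11, 0, 2, 9, 4, 7, 6, 3, 12, 1, 10, 5, 13, 8]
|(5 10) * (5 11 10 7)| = |(5 7)(10 11)| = 2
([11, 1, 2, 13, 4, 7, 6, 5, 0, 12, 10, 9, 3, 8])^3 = (0 12 8 9 13 11 3)(5 7)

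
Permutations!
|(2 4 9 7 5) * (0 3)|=10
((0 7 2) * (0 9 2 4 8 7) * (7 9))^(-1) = (2 9 8 4 7)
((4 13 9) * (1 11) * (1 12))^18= ((1 11 12)(4 13 9))^18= (13)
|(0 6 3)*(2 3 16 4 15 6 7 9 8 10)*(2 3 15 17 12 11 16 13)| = 60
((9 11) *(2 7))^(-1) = (2 7)(9 11)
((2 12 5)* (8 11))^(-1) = (2 5 12)(8 11)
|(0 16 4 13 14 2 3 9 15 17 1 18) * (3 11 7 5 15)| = 26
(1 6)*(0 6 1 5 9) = [6, 1, 2, 3, 4, 9, 5, 7, 8, 0] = (0 6 5 9)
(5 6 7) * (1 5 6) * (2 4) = (1 5)(2 4)(6 7) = [0, 5, 4, 3, 2, 1, 7, 6]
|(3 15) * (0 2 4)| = |(0 2 4)(3 15)| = 6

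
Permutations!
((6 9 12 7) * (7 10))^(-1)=(6 7 10 12 9)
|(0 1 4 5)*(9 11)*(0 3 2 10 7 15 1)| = 8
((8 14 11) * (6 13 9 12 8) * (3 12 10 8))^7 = (14)(3 12)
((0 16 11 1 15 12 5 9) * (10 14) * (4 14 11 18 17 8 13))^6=(0 4 12 17 11)(1 16 14 5 8)(9 13 15 18 10)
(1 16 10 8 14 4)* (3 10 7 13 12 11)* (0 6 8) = (0 6 8 14 4 1 16 7 13 12 11 3 10) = [6, 16, 2, 10, 1, 5, 8, 13, 14, 9, 0, 3, 11, 12, 4, 15, 7]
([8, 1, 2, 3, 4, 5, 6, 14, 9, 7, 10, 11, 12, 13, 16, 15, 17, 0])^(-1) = (0 17 16 14 7 9 8)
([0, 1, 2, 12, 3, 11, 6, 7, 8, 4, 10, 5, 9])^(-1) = [0, 1, 2, 4, 9, 11, 6, 7, 8, 12, 10, 5, 3]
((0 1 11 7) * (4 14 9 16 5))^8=((0 1 11 7)(4 14 9 16 5))^8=(4 16 14 5 9)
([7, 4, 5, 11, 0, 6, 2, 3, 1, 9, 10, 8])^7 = (11)(2 5 6)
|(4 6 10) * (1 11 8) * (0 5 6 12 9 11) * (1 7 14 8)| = 9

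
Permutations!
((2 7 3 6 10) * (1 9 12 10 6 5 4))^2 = ((1 9 12 10 2 7 3 5 4))^2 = (1 12 2 3 4 9 10 7 5)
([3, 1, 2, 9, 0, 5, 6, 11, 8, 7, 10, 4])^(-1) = (0 4 11 7 9 3)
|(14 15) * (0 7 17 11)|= |(0 7 17 11)(14 15)|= 4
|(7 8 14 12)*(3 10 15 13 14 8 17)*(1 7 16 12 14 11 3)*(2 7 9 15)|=|(1 9 15 13 11 3 10 2 7 17)(12 16)|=10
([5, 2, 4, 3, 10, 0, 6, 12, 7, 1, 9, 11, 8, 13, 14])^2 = [0, 4, 10, 3, 9, 5, 6, 8, 12, 2, 1, 11, 7, 13, 14]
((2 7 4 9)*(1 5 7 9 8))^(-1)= ((1 5 7 4 8)(2 9))^(-1)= (1 8 4 7 5)(2 9)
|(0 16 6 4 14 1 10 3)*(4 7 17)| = |(0 16 6 7 17 4 14 1 10 3)| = 10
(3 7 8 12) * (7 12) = [0, 1, 2, 12, 4, 5, 6, 8, 7, 9, 10, 11, 3] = (3 12)(7 8)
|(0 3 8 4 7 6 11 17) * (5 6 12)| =10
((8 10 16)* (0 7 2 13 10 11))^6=((0 7 2 13 10 16 8 11))^6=(0 8 10 2)(7 11 16 13)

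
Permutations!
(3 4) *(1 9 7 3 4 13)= [0, 9, 2, 13, 4, 5, 6, 3, 8, 7, 10, 11, 12, 1]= (1 9 7 3 13)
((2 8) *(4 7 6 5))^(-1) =((2 8)(4 7 6 5))^(-1) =(2 8)(4 5 6 7)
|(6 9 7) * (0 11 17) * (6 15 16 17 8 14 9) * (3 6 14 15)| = 30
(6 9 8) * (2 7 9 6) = (2 7 9 8) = [0, 1, 7, 3, 4, 5, 6, 9, 2, 8]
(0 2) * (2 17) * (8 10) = (0 17 2)(8 10) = [17, 1, 0, 3, 4, 5, 6, 7, 10, 9, 8, 11, 12, 13, 14, 15, 16, 2]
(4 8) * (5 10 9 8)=(4 5 10 9 8)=[0, 1, 2, 3, 5, 10, 6, 7, 4, 8, 9]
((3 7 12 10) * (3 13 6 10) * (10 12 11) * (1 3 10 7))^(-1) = (1 3)(6 13 10 12)(7 11)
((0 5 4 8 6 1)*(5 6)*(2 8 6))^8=((0 2 8 5 4 6 1))^8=(0 2 8 5 4 6 1)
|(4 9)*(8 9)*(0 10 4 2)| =|(0 10 4 8 9 2)| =6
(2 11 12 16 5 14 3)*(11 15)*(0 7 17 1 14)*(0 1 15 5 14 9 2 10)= [7, 9, 5, 10, 4, 1, 6, 17, 8, 2, 0, 12, 16, 13, 3, 11, 14, 15]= (0 7 17 15 11 12 16 14 3 10)(1 9 2 5)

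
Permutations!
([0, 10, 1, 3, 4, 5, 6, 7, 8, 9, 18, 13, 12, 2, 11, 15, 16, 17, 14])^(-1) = (1 2 13 11 14 18 10)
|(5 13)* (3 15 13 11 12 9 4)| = 8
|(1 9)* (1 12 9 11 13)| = |(1 11 13)(9 12)| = 6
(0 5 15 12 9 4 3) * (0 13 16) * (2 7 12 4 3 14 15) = (0 5 2 7 12 9 3 13 16)(4 14 15) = [5, 1, 7, 13, 14, 2, 6, 12, 8, 3, 10, 11, 9, 16, 15, 4, 0]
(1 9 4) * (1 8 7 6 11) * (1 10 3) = (1 9 4 8 7 6 11 10 3) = [0, 9, 2, 1, 8, 5, 11, 6, 7, 4, 3, 10]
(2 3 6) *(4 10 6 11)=(2 3 11 4 10 6)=[0, 1, 3, 11, 10, 5, 2, 7, 8, 9, 6, 4]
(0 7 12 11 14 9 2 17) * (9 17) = (0 7 12 11 14 17)(2 9) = [7, 1, 9, 3, 4, 5, 6, 12, 8, 2, 10, 14, 11, 13, 17, 15, 16, 0]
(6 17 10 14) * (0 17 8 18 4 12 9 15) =(0 17 10 14 6 8 18 4 12 9 15) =[17, 1, 2, 3, 12, 5, 8, 7, 18, 15, 14, 11, 9, 13, 6, 0, 16, 10, 4]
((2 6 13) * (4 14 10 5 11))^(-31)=(2 13 6)(4 11 5 10 14)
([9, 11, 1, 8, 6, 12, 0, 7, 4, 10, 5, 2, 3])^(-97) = (0 10 12 8 6 9 5 3 4)(1 2 11)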